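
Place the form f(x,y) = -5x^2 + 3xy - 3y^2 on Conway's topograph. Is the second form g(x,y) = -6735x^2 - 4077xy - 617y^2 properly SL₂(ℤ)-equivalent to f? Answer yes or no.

D₁ = -51, D₂ = -51
f is negative-definite; reduce −f:
−f: flip: (5,-3,3)→(3,3,5)
−f: reduced (well bottom): (3,3,5) with a≤c, −a<b≤a
flip sign back: reduced form of f is (-3,-3,-5)
g is negative-definite; reduce −g:
−g: flip: (6735,4077,617)→(617,-4077,6735)
−g: translate: b→-375 (≡-4077 mod 1234), so (617,-4077,6735)→(617,-375,57)
−g: flip: (617,-375,57)→(57,375,617)
−g: translate: b→33 (≡375 mod 114), so (57,375,617)→(57,33,5)
−g: flip: (57,33,5)→(5,-33,57)
−g: translate: b→-3 (≡-33 mod 10), so (5,-33,57)→(5,-3,3)
−g: flip: (5,-3,3)→(3,3,5)
−g: reduced (well bottom): (3,3,5) with a≤c, −a<b≤a
flip sign back: reduced form of g is (-3,-3,-5)
reduced forms (-3, -3, -5) vs (-3, -3, -5) ⇒ equivalent

yes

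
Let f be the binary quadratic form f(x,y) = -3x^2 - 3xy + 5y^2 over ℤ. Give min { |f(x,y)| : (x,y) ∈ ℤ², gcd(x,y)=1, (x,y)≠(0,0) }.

descent: ρ → (5,3,-3)  [lands on river]
river: ρ → (-3,3,5)
river: ρ → (5,7,-1)
river: ρ → (-1,7,5)
closes: descent 1, river 4
min |a| on river = 1

1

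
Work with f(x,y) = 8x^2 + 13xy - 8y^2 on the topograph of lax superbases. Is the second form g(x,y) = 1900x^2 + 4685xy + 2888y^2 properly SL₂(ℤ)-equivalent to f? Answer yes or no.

D₁ = 425, D₂ = 425
river cycle of f (length 10): (-8, 19, 2), (2, 17, -17), (-17, 17, 2), (2, 19, -8), (-8, 13, 8), (8, 19, -2), (-2, 17, 17), (17, 17, -2), (-2, 19, 8), (8, 13, -8)
river cycle of g (length 10): (8, 13, -8), (-8, 19, 2), (2, 17, -17), (-17, 17, 2), (2, 19, -8), (-8, 13, 8), (8, 19, -2), (-2, 17, 17), (17, 17, -2), (-2, 19, 8)
cycles coincide ⇒ equivalent

yes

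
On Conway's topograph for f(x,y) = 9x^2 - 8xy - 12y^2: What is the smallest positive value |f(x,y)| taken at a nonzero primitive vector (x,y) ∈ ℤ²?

descent: ρ → (-12,8,9)  [lands on river]
river: ρ → (9,10,-11)
river: ρ → (-11,12,8)
river: ρ → (8,20,-3)
river: ρ → (-3,22,1)
river: ρ → (1,22,-3)
river: ρ → (-3,20,8)
river: ρ → (8,12,-11)
river: ρ → (-11,10,9)
river: ρ → (9,8,-12)
river: ρ → (-12,16,5)
river: ρ → (5,14,-15)
river: ρ → (-15,16,4)
river: ρ → (4,16,-15)
river: ρ → (-15,14,5)
river: ρ → (5,16,-12)
closes: descent 1, river 16
min |a| on river = 1

1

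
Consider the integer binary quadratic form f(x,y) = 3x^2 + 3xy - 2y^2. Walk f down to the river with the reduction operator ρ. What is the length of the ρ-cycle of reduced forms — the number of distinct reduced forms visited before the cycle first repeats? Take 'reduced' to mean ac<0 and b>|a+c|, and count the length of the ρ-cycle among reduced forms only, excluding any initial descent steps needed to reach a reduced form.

D = 33, ⌊√D⌋ = 5
river: ρ → (-2,5,1)
river: ρ → (1,5,-2)
river: ρ → (-2,3,3)
river: ρ → (3,3,-2)
ρ-cycle length = 4 (tail of 0 descent steps not counted)

4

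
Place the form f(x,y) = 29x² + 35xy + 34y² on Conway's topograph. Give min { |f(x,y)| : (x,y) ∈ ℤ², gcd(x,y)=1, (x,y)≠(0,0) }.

translate: b→-23 (≡35 mod 58), so (29,35,34)→(29,-23,28)
flip: (29,-23,28)→(28,23,29)
reduced (well bottom): (28,23,29) with a≤c, −a<b≤a
well minimum = a = 28

28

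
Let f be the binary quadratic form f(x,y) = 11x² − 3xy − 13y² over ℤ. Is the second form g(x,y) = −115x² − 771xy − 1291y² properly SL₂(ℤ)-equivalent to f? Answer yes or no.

D₁ = 581, D₂ = 581
river cycle of f (length 8): (-13, 3, 11), (11, 19, -5), (-5, 21, 7), (7, 21, -5), (-5, 19, 11), (11, 3, -13), (-13, 23, 1), (1, 23, -13)
river cycle of g (length 8): (-13, 3, 11), (11, 19, -5), (-5, 21, 7), (7, 21, -5), (-5, 19, 11), (11, 3, -13), (-13, 23, 1), (1, 23, -13)
cycles coincide ⇒ equivalent

yes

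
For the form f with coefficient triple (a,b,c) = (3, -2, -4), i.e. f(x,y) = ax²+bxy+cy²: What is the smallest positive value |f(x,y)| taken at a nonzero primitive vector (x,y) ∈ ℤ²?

descent: ρ → (-4,2,3)  [lands on river]
river: ρ → (3,4,-3)
river: ρ → (-3,2,4)
river: ρ → (4,6,-1)
river: ρ → (-1,6,4)
river: ρ → (4,2,-3)
river: ρ → (-3,4,3)
river: ρ → (3,2,-4)
river: ρ → (-4,6,1)
river: ρ → (1,6,-4)
closes: descent 1, river 10
min |a| on river = 1

1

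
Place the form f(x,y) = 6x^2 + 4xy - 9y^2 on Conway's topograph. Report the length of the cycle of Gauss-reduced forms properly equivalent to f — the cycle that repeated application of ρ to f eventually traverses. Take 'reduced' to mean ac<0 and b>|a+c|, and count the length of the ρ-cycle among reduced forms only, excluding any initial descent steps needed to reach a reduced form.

D = 232, ⌊√D⌋ = 15
river: ρ → (-9,14,1)
river: ρ → (1,14,-9)
river: ρ → (-9,4,6)
river: ρ → (6,8,-7)
river: ρ → (-7,6,7)
river: ρ → (7,8,-6)
river: ρ → (-6,4,9)
river: ρ → (9,14,-1)
river: ρ → (-1,14,9)
river: ρ → (9,4,-6)
river: ρ → (-6,8,7)
river: ρ → (7,6,-7)
river: ρ → (-7,8,6)
river: ρ → (6,4,-9)
ρ-cycle length = 14 (tail of 0 descent steps not counted)

14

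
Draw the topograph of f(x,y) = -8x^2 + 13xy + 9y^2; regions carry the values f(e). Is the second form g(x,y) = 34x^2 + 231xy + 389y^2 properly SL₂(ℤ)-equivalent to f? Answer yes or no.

D₁ = 457, D₂ = 457
river cycle of f (length 46): (9, 5, -12), (-12, 19, 2), (2, 21, -2), (-2, 19, 12), (12, 5, -9), (-9, 13, 8), (8, 19, -3), (-3, 17, 14), (14, 11, -6), (-6, 13, 12), … (36 more)
river cycle of g (length 46): (2, 21, -2), (-2, 19, 12), (12, 5, -9), (-9, 13, 8), (8, 19, -3), (-3, 17, 14), (14, 11, -6), (-6, 13, 12), (12, 11, -7), (-7, 17, 6), … (36 more)
cycles coincide ⇒ equivalent

yes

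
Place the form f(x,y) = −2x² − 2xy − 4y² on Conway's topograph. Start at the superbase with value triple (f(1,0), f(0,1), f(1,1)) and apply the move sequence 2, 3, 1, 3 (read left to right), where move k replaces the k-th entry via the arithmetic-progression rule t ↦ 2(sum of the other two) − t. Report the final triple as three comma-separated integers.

start (-2,-4,-8) = (f(1,0),f(0,1),f(1,1))
replace slot 2: 2·((-2)+(-8)) − (-4) = -16 → (-2,-16,-8)
replace slot 3: 2·((-2)+(-16)) − (-8) = -28 → (-2,-16,-28)
replace slot 1: 2·((-16)+(-28)) − (-2) = -86 → (-86,-16,-28)
replace slot 3: 2·((-86)+(-16)) − (-28) = -176 → (-86,-16,-176)

-86,-16,-176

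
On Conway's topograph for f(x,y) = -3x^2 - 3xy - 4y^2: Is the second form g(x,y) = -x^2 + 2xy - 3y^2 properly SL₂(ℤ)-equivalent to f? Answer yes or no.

D₁ = -39, D₂ = -8
discriminants differ ⇒ not SL₂(ℤ)-equivalent

no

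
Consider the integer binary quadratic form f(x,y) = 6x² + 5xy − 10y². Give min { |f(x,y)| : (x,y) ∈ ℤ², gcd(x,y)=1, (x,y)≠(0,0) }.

river: ρ → (-10,15,1)
river: ρ → (1,15,-10)
river: ρ → (-10,5,6)
river: ρ → (6,7,-9)
river: ρ → (-9,11,4)
river: ρ → (4,13,-6)
river: ρ → (-6,11,6)
river: ρ → (6,13,-4)
river: ρ → (-4,11,9)
river: ρ → (9,7,-6)
river: ρ → (-6,5,10)
river: ρ → (10,15,-1)
river: ρ → (-1,15,10)
river: ρ → (10,5,-6)
river: ρ → (-6,7,9)
river: ρ → (9,11,-4)
river: ρ → (-4,13,6)
river: ρ → (6,11,-6)
river: ρ → (-6,13,4)
river: ρ → (4,11,-9)
river: ρ → (-9,7,6)
river: ρ → (6,5,-10)
closes: descent 0, river 22
min |a| on river = 1

1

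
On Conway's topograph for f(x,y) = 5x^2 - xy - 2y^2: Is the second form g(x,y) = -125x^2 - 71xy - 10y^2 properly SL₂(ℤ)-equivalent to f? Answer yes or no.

D₁ = 41, D₂ = 41
river cycle of f (length 10): (-2, 5, 2), (2, 3, -4), (-4, 5, 1), (1, 5, -4), (-4, 3, 2), (2, 5, -2), (-2, 3, 4), (4, 5, -1), (-1, 5, 4), (4, 3, -2)
river cycle of g (length 10): (-1, 5, 4), (4, 3, -2), (-2, 5, 2), (2, 3, -4), (-4, 5, 1), (1, 5, -4), (-4, 3, 2), (2, 5, -2), (-2, 3, 4), (4, 5, -1)
cycles coincide ⇒ equivalent

yes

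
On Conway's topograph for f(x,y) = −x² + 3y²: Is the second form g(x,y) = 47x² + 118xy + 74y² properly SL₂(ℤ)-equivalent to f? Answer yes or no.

D₁ = 12, D₂ = 12
river cycle of f (length 2): (-1, 2, 2), (2, 2, -1)
river cycle of g (length 2): (-1, 2, 2), (2, 2, -1)
cycles coincide ⇒ equivalent

yes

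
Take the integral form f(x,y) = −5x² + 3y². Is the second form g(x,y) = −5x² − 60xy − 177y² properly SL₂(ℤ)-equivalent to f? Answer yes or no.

D₁ = 60, D₂ = 60
river cycle of f (length 2): (3, 6, -2), (-2, 6, 3)
river cycle of g (length 2): (3, 6, -2), (-2, 6, 3)
cycles coincide ⇒ equivalent

yes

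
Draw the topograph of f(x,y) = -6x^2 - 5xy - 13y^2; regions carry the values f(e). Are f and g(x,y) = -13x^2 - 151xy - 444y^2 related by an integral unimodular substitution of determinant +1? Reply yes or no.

D₁ = -287, D₂ = -287
f is negative-definite; reduce −f:
−f: reduced (well bottom): (6,5,13) with a≤c, −a<b≤a
flip sign back: reduced form of f is (-6,-5,-13)
g is negative-definite; reduce −g:
−g: translate: b→-5 (≡151 mod 26), so (13,151,444)→(13,-5,6)
−g: flip: (13,-5,6)→(6,5,13)
−g: reduced (well bottom): (6,5,13) with a≤c, −a<b≤a
flip sign back: reduced form of g is (-6,-5,-13)
reduced forms (-6, -5, -13) vs (-6, -5, -13) ⇒ equivalent

yes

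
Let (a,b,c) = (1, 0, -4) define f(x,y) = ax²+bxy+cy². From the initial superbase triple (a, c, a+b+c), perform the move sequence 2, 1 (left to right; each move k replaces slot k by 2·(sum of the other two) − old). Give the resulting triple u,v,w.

start (1,-4,-3) = (f(1,0),f(0,1),f(1,1))
replace slot 2: 2·(1+(-3)) − (-4) = 0 → (1,0,-3)
replace slot 1: 2·(0+(-3)) − 1 = -7 → (-7,0,-3)

-7,0,-3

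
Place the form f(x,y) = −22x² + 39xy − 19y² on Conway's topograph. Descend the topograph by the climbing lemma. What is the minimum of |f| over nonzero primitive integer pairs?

translate: b→5 (≡-39 mod 44), so (22,-39,19)→(22,5,2)
flip: (22,5,2)→(2,-5,22)
translate: b→-1 (≡-5 mod 4), so (2,-5,22)→(2,-1,19)
reduced (well bottom): (2,-1,19) with a≤c, −a<b≤a
well minimum |f| = |-2| = 2 (negative-definite)

2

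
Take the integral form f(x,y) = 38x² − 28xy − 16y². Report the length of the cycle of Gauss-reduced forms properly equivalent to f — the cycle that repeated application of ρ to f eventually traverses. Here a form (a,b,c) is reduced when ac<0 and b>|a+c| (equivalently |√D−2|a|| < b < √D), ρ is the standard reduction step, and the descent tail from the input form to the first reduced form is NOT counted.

D = 3216, ⌊√D⌋ = 56
descent: ρ → (-16,28,38)  [lands on river]
river: ρ → (38,48,-6)
river: ρ → (-6,48,38)
river: ρ → (38,28,-16)
river: ρ → (-16,36,30)
river: ρ → (30,24,-22)
river: ρ → (-22,20,32)
river: ρ → (32,44,-10)
river: ρ → (-10,56,2)
river: ρ → (2,56,-10)
river: ρ → (-10,44,32)
river: ρ → (32,20,-22)
river: ρ → (-22,24,30)
river: ρ → (30,36,-16)
ρ-cycle length = 14 (tail of 1 descent step not counted)

14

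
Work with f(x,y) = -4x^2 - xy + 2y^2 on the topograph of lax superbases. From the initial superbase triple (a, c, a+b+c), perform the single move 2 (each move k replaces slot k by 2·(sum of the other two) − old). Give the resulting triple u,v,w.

start (-4,2,-3) = (f(1,0),f(0,1),f(1,1))
replace slot 2: 2·((-4)+(-3)) − 2 = -16 → (-4,-16,-3)

-4,-16,-3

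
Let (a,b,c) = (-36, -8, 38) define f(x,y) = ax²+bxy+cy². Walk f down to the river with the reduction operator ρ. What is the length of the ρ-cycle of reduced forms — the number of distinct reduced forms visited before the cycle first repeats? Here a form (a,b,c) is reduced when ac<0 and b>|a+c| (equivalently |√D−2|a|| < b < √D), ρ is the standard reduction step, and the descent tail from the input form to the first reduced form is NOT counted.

D = 5536, ⌊√D⌋ = 74
descent: ρ → (38,8,-36)  [lands on river]
river: ρ → (-36,64,10)
river: ρ → (10,56,-60)
river: ρ → (-60,64,6)
river: ρ → (6,68,-38)
river: ρ → (-38,8,36)
river: ρ → (36,64,-10)
river: ρ → (-10,56,60)
river: ρ → (60,64,-6)
river: ρ → (-6,68,38)
ρ-cycle length = 10 (tail of 1 descent step not counted)

10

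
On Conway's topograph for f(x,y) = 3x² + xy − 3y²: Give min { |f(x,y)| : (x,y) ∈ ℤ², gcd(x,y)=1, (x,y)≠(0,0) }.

river: ρ → (-3,5,1)
river: ρ → (1,5,-3)
river: ρ → (-3,1,3)
river: ρ → (3,5,-1)
river: ρ → (-1,5,3)
river: ρ → (3,1,-3)
closes: descent 0, river 6
min |a| on river = 1

1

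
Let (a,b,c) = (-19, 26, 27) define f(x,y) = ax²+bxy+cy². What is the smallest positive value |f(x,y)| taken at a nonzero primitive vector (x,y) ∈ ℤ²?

river: ρ → (27,28,-18)
river: ρ → (-18,44,11)
river: ρ → (11,44,-18)
river: ρ → (-18,28,27)
river: ρ → (27,26,-19)
river: ρ → (-19,50,3)
river: ρ → (3,52,-2)
river: ρ → (-2,52,3)
river: ρ → (3,50,-19)
river: ρ → (-19,26,27)
closes: descent 0, river 10
min |a| on river = 2

2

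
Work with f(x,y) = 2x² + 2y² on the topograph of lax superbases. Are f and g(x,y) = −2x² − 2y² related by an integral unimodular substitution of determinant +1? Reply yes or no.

D₁ = -16, D₂ = -16
f: reduced (well bottom): (2,0,2) with a≤c, −a<b≤a
g is negative-definite; reduce −g:
−g: reduced (well bottom): (2,0,2) with a≤c, −a<b≤a
flip sign back: reduced form of g is (-2,0,-2)
reduced forms (2, 0, 2) vs (-2, 0, -2) ⇒ inequivalent

no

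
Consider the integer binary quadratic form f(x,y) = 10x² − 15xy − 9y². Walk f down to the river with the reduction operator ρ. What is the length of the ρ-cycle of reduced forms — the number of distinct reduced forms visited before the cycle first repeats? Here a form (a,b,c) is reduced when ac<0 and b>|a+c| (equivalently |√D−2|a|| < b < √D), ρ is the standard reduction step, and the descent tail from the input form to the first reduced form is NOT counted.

D = 585, ⌊√D⌋ = 24
descent: ρ → (-9,15,10)  [lands on river]
river: ρ → (10,5,-14)
river: ρ → (-14,23,1)
river: ρ → (1,23,-14)
river: ρ → (-14,5,10)
river: ρ → (10,15,-9)
river: ρ → (-9,21,4)
river: ρ → (4,19,-14)
river: ρ → (-14,9,9)
river: ρ → (9,9,-14)
river: ρ → (-14,19,4)
river: ρ → (4,21,-9)
ρ-cycle length = 12 (tail of 1 descent step not counted)

12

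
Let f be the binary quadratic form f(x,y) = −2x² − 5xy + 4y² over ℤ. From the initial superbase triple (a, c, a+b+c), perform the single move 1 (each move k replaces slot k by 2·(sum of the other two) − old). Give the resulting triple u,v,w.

start (-2,4,-3) = (f(1,0),f(0,1),f(1,1))
replace slot 1: 2·(4+(-3)) − (-2) = 4 → (4,4,-3)

4,4,-3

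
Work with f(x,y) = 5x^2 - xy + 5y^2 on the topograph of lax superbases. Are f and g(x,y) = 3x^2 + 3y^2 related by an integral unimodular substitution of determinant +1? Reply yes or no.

D₁ = -99, D₂ = -36
discriminants differ ⇒ not SL₂(ℤ)-equivalent

no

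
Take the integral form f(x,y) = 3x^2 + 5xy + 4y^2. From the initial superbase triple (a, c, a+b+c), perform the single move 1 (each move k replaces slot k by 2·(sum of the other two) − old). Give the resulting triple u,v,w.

start (3,4,12) = (f(1,0),f(0,1),f(1,1))
replace slot 1: 2·(4+12) − 3 = 29 → (29,4,12)

29,4,12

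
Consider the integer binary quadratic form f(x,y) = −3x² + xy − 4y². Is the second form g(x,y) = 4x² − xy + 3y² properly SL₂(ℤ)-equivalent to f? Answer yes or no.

D₁ = -47, D₂ = -47
f is negative-definite; reduce −f:
−f: reduced (well bottom): (3,-1,4) with a≤c, −a<b≤a
flip sign back: reduced form of f is (-3,1,-4)
g: flip: (4,-1,3)→(3,1,4)
g: reduced (well bottom): (3,1,4) with a≤c, −a<b≤a
reduced forms (-3, 1, -4) vs (3, 1, 4) ⇒ inequivalent

no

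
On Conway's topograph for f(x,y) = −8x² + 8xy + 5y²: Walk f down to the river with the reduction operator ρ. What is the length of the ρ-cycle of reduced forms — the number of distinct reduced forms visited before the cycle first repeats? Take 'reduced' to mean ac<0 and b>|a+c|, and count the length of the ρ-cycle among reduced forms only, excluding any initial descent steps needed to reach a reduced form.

D = 224, ⌊√D⌋ = 14
river: ρ → (5,12,-4)
river: ρ → (-4,12,5)
river: ρ → (5,8,-8)
river: ρ → (-8,8,5)
ρ-cycle length = 4 (tail of 0 descent steps not counted)

4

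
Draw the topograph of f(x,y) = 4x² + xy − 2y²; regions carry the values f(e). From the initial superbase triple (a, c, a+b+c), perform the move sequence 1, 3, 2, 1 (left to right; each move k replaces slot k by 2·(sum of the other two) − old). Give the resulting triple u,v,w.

start (4,-2,3) = (f(1,0),f(0,1),f(1,1))
replace slot 1: 2·((-2)+3) − 4 = -2 → (-2,-2,3)
replace slot 3: 2·((-2)+(-2)) − 3 = -11 → (-2,-2,-11)
replace slot 2: 2·((-2)+(-11)) − (-2) = -24 → (-2,-24,-11)
replace slot 1: 2·((-24)+(-11)) − (-2) = -68 → (-68,-24,-11)

-68,-24,-11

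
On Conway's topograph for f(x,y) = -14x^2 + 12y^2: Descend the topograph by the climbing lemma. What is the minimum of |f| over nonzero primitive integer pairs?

descent: ρ → (12,24,-2)  [lands on river]
river: ρ → (-2,24,12)
closes: descent 1, river 2
min |a| on river = 2

2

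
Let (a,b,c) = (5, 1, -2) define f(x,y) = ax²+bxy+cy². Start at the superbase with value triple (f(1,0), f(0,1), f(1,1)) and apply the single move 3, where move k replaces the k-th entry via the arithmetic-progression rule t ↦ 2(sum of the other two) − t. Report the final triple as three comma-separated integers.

start (5,-2,4) = (f(1,0),f(0,1),f(1,1))
replace slot 3: 2·(5+(-2)) − 4 = 2 → (5,-2,2)

5,-2,2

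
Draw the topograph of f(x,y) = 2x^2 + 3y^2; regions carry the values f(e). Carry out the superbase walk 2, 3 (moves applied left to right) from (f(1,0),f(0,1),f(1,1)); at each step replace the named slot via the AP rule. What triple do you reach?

start (2,3,5) = (f(1,0),f(0,1),f(1,1))
replace slot 2: 2·(2+5) − 3 = 11 → (2,11,5)
replace slot 3: 2·(2+11) − 5 = 21 → (2,11,21)

2,11,21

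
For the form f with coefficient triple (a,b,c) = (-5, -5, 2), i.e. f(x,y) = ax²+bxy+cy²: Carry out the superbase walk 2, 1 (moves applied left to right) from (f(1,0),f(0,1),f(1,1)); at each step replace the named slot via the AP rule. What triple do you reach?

start (-5,2,-8) = (f(1,0),f(0,1),f(1,1))
replace slot 2: 2·((-5)+(-8)) − 2 = -28 → (-5,-28,-8)
replace slot 1: 2·((-28)+(-8)) − (-5) = -67 → (-67,-28,-8)

-67,-28,-8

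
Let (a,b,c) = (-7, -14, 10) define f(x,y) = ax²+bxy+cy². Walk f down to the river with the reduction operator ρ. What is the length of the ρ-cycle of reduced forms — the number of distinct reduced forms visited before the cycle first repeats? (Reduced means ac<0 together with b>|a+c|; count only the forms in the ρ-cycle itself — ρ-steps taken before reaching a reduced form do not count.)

D = 476, ⌊√D⌋ = 21
descent: ρ → (10,14,-7)  [lands on river]
river: ρ → (-7,14,10)
river: ρ → (10,6,-11)
river: ρ → (-11,16,5)
river: ρ → (5,14,-14)
river: ρ → (-14,14,5)
river: ρ → (5,16,-11)
river: ρ → (-11,6,10)
ρ-cycle length = 8 (tail of 1 descent step not counted)

8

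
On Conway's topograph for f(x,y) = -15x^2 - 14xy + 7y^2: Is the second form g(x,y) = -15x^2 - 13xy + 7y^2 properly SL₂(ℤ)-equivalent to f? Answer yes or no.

D₁ = 616, D₂ = 589
discriminants differ ⇒ not SL₂(ℤ)-equivalent

no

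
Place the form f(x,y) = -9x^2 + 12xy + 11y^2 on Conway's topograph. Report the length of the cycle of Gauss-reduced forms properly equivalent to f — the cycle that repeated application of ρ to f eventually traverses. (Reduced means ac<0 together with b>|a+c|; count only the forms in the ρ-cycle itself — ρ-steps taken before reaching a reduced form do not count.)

D = 540, ⌊√D⌋ = 23
river: ρ → (11,10,-10)
river: ρ → (-10,10,11)
river: ρ → (11,12,-9)
river: ρ → (-9,6,14)
river: ρ → (14,22,-1)
river: ρ → (-1,22,14)
river: ρ → (14,6,-9)
river: ρ → (-9,12,11)
ρ-cycle length = 8 (tail of 0 descent steps not counted)

8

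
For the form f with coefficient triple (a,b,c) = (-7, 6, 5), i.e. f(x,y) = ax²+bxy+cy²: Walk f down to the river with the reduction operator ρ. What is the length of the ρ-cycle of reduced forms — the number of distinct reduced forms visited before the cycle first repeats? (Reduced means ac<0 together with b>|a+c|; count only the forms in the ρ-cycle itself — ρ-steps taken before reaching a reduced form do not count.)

D = 176, ⌊√D⌋ = 13
river: ρ → (5,4,-8)
river: ρ → (-8,12,1)
river: ρ → (1,12,-8)
river: ρ → (-8,4,5)
river: ρ → (5,6,-7)
river: ρ → (-7,8,4)
river: ρ → (4,8,-7)
river: ρ → (-7,6,5)
ρ-cycle length = 8 (tail of 0 descent steps not counted)

8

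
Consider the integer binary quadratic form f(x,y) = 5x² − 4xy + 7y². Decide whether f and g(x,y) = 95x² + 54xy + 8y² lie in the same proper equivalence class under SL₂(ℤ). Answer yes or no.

D₁ = -124, D₂ = -124
f: reduced (well bottom): (5,-4,7) with a≤c, −a<b≤a
g: flip: (95,54,8)→(8,-54,95)
g: translate: b→-6 (≡-54 mod 16), so (8,-54,95)→(8,-6,5)
g: flip: (8,-6,5)→(5,6,8)
g: translate: b→-4 (≡6 mod 10), so (5,6,8)→(5,-4,7)
g: reduced (well bottom): (5,-4,7) with a≤c, −a<b≤a
reduced forms (5, -4, 7) vs (5, -4, 7) ⇒ equivalent

yes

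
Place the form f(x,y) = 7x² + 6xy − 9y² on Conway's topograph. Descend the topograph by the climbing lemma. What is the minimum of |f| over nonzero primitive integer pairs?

river: ρ → (-9,12,4)
river: ρ → (4,12,-9)
river: ρ → (-9,6,7)
river: ρ → (7,8,-8)
river: ρ → (-8,8,7)
river: ρ → (7,6,-9)
closes: descent 0, river 6
min |a| on river = 4

4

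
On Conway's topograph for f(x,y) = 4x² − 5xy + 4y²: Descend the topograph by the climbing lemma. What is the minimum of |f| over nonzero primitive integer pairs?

translate: b→3 (≡-5 mod 8), so (4,-5,4)→(4,3,3)
flip: (4,3,3)→(3,-3,4)
translate: b→3 (≡-3 mod 6), so (3,-3,4)→(3,3,4)
reduced (well bottom): (3,3,4) with a≤c, −a<b≤a
well minimum = a = 3

3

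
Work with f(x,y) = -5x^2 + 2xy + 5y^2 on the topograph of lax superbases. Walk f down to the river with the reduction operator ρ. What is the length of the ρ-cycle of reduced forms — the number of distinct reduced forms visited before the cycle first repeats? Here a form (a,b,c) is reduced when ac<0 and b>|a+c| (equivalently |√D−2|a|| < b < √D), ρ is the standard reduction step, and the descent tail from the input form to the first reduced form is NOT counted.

D = 104, ⌊√D⌋ = 10
river: ρ → (5,8,-2)
river: ρ → (-2,8,5)
river: ρ → (5,2,-5)
river: ρ → (-5,8,2)
river: ρ → (2,8,-5)
river: ρ → (-5,2,5)
ρ-cycle length = 6 (tail of 0 descent steps not counted)

6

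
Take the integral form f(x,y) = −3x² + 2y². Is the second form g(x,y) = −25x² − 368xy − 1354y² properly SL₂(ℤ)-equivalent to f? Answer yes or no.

D₁ = 24, D₂ = 24
river cycle of f (length 2): (2, 4, -1), (-1, 4, 2)
river cycle of g (length 2): (2, 4, -1), (-1, 4, 2)
cycles coincide ⇒ equivalent

yes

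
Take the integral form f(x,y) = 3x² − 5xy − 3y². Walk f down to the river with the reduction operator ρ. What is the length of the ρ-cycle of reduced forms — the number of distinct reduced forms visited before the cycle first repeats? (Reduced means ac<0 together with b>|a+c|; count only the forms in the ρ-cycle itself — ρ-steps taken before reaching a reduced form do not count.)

D = 61, ⌊√D⌋ = 7
descent: ρ → (-3,5,3)  [lands on river]
river: ρ → (3,7,-1)
river: ρ → (-1,7,3)
river: ρ → (3,5,-3)
river: ρ → (-3,7,1)
river: ρ → (1,7,-3)
ρ-cycle length = 6 (tail of 1 descent step not counted)

6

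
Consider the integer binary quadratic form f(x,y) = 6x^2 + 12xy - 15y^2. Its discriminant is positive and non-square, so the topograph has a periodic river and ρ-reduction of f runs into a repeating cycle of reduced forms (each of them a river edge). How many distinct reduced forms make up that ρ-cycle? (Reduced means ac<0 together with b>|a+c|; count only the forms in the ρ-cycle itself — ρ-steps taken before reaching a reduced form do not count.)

D = 504, ⌊√D⌋ = 22
river: ρ → (-15,18,3)
river: ρ → (3,18,-15)
river: ρ → (-15,12,6)
river: ρ → (6,12,-15)
ρ-cycle length = 4 (tail of 0 descent steps not counted)

4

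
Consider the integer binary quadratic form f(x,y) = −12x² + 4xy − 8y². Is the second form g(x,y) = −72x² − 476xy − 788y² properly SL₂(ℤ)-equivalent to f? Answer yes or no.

D₁ = -368, D₂ = -368
f is negative-definite; reduce −f:
−f: flip: (12,-4,8)→(8,4,12)
−f: reduced (well bottom): (8,4,12) with a≤c, −a<b≤a
flip sign back: reduced form of f is (-8,-4,-12)
g is negative-definite; reduce −g:
−g: translate: b→44 (≡476 mod 144), so (72,476,788)→(72,44,8)
−g: flip: (72,44,8)→(8,-44,72)
−g: translate: b→4 (≡-44 mod 16), so (8,-44,72)→(8,4,12)
−g: reduced (well bottom): (8,4,12) with a≤c, −a<b≤a
flip sign back: reduced form of g is (-8,-4,-12)
reduced forms (-8, -4, -12) vs (-8, -4, -12) ⇒ equivalent

yes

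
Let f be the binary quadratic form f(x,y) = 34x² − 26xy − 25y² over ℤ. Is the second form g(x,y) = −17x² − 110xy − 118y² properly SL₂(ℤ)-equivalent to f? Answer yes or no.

D₁ = 4076, D₂ = 4076
river cycle of f (length 26): (-25, 26, 34), (34, 42, -17), (-17, 60, 7), (7, 52, -49), (-49, 46, 10), (10, 54, -29), (-29, 62, 2), (2, 62, -29), (-29, 54, 10), (10, 46, -49), … (16 more)
river cycle of g (length 26): (-17, 60, 7), (7, 52, -49), (-49, 46, 10), (10, 54, -29), (-29, 62, 2), (2, 62, -29), (-29, 54, 10), (10, 46, -49), (-49, 52, 7), (7, 60, -17), … (16 more)
cycles coincide ⇒ equivalent

yes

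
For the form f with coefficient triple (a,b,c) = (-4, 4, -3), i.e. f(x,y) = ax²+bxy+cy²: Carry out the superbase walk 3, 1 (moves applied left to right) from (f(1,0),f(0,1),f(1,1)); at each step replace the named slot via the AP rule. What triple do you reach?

start (-4,-3,-3) = (f(1,0),f(0,1),f(1,1))
replace slot 3: 2·((-4)+(-3)) − (-3) = -11 → (-4,-3,-11)
replace slot 1: 2·((-3)+(-11)) − (-4) = -24 → (-24,-3,-11)

-24,-3,-11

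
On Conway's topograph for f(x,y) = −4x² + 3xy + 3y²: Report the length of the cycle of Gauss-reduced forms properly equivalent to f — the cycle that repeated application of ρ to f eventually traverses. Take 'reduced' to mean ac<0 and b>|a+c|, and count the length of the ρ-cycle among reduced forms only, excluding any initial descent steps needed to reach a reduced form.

D = 57, ⌊√D⌋ = 7
river: ρ → (3,3,-4)
river: ρ → (-4,5,2)
river: ρ → (2,7,-1)
river: ρ → (-1,7,2)
river: ρ → (2,5,-4)
river: ρ → (-4,3,3)
ρ-cycle length = 6 (tail of 0 descent steps not counted)

6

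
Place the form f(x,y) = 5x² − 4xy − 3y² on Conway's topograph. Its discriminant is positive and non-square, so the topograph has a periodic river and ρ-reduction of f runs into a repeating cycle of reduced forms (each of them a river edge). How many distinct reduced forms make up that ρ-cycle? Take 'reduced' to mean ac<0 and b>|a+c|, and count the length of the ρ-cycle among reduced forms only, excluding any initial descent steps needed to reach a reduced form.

D = 76, ⌊√D⌋ = 8
descent: ρ → (-3,4,5)  [lands on river]
river: ρ → (5,6,-2)
river: ρ → (-2,6,5)
river: ρ → (5,4,-3)
river: ρ → (-3,8,1)
river: ρ → (1,8,-3)
ρ-cycle length = 6 (tail of 1 descent step not counted)

6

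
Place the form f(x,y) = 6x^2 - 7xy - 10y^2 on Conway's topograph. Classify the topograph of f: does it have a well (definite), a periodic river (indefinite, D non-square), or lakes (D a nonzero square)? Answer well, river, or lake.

D = b²−4ac = (-7)² − 4·6·(-10) = 289
D = 17² is a perfect square ⇒ form factors over ℤ ⇒ lakes

lake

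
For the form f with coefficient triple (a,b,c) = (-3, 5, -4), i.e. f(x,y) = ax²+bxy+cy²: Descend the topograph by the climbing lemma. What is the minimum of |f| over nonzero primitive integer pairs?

translate: b→1 (≡-5 mod 6), so (3,-5,4)→(3,1,2)
flip: (3,1,2)→(2,-1,3)
reduced (well bottom): (2,-1,3) with a≤c, −a<b≤a
well minimum |f| = |-2| = 2 (negative-definite)

2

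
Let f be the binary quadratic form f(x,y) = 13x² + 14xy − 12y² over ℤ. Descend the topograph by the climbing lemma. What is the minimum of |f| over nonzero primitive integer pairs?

river: ρ → (-12,10,15)
river: ρ → (15,20,-7)
river: ρ → (-7,22,12)
river: ρ → (12,26,-3)
river: ρ → (-3,28,3)
river: ρ → (3,26,-12)
river: ρ → (-12,22,7)
river: ρ → (7,20,-15)
river: ρ → (-15,10,12)
river: ρ → (12,14,-13)
river: ρ → (-13,12,13)
river: ρ → (13,14,-12)
closes: descent 0, river 12
min |a| on river = 3

3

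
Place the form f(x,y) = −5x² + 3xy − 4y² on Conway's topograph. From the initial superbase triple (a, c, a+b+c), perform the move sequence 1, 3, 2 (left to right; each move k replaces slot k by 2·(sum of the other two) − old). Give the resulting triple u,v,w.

start (-5,-4,-6) = (f(1,0),f(0,1),f(1,1))
replace slot 1: 2·((-4)+(-6)) − (-5) = -15 → (-15,-4,-6)
replace slot 3: 2·((-15)+(-4)) − (-6) = -32 → (-15,-4,-32)
replace slot 2: 2·((-15)+(-32)) − (-4) = -90 → (-15,-90,-32)

-15,-90,-32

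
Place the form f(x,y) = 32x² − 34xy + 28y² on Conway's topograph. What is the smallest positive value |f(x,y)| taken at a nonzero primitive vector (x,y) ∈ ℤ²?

translate: b→30 (≡-34 mod 64), so (32,-34,28)→(32,30,26)
flip: (32,30,26)→(26,-30,32)
translate: b→22 (≡-30 mod 52), so (26,-30,32)→(26,22,28)
reduced (well bottom): (26,22,28) with a≤c, −a<b≤a
well minimum = a = 26

26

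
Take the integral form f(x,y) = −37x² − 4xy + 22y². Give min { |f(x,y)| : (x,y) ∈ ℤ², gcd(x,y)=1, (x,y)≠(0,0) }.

descent: ρ → (22,48,-11)  [lands on river]
river: ρ → (-11,40,38)
river: ρ → (38,36,-13)
river: ρ → (-13,42,29)
river: ρ → (29,16,-26)
river: ρ → (-26,36,19)
river: ρ → (19,40,-22)
river: ρ → (-22,48,11)
river: ρ → (11,40,-38)
river: ρ → (-38,36,13)
river: ρ → (13,42,-29)
river: ρ → (-29,16,26)
river: ρ → (26,36,-19)
river: ρ → (-19,40,22)
closes: descent 1, river 14
min |a| on river = 11

11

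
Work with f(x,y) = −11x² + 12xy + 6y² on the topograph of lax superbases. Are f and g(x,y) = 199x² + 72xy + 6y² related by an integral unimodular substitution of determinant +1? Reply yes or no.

D₁ = 408, D₂ = 408
river cycle of f (length 6): (6, 12, -11), (-11, 10, 7), (7, 18, -3), (-3, 18, 7), (7, 10, -11), (-11, 12, 6)
river cycle of g (length 6): (6, 12, -11), (-11, 10, 7), (7, 18, -3), (-3, 18, 7), (7, 10, -11), (-11, 12, 6)
cycles coincide ⇒ equivalent

yes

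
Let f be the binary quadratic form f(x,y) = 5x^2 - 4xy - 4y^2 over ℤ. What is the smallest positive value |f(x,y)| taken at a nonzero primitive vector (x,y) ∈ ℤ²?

descent: ρ → (-4,4,5)  [lands on river]
river: ρ → (5,6,-3)
river: ρ → (-3,6,5)
river: ρ → (5,4,-4)
closes: descent 1, river 4
min |a| on river = 3

3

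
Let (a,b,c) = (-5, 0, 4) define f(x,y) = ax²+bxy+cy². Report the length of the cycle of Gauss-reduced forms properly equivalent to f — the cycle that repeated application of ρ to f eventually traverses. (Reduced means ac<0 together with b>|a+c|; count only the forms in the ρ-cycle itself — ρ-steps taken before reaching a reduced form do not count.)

D = 80, ⌊√D⌋ = 8
descent: ρ → (4,8,-1)  [lands on river]
river: ρ → (-1,8,4)
ρ-cycle length = 2 (tail of 1 descent step not counted)

2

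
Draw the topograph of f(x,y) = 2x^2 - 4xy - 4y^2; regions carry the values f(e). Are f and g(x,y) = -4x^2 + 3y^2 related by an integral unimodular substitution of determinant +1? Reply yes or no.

D₁ = 48, D₂ = 48
river cycle of f (length 2): (-4, 4, 2), (2, 4, -4)
river cycle of g (length 2): (3, 6, -1), (-1, 6, 3)
cycles differ ⇒ inequivalent

no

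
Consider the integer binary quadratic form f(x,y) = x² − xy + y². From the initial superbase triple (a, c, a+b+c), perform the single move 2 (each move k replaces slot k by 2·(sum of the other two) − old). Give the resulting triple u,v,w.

start (1,1,1) = (f(1,0),f(0,1),f(1,1))
replace slot 2: 2·(1+1) − 1 = 3 → (1,3,1)

1,3,1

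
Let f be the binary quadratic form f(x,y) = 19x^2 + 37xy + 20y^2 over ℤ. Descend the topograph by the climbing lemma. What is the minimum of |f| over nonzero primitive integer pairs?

translate: b→-1 (≡37 mod 38), so (19,37,20)→(19,-1,2)
flip: (19,-1,2)→(2,1,19)
reduced (well bottom): (2,1,19) with a≤c, −a<b≤a
well minimum = a = 2

2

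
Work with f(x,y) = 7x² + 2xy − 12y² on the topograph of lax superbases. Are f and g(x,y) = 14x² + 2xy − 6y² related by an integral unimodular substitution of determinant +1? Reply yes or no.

D₁ = 340, D₂ = 340
river cycle of f (length 14): (7, 16, -3), (-3, 14, 12), (12, 10, -5), (-5, 10, 12), (12, 14, -3), (-3, 16, 7), (7, 12, -7), (-7, 16, 3), (3, 14, -12), (-12, 10, 5), … (4 more)
river cycle of g (length 6): (-6, 10, 10), (10, 10, -6), (-6, 14, 6), (6, 10, -10), (-10, 10, 6), (6, 14, -6)
cycles differ ⇒ inequivalent

no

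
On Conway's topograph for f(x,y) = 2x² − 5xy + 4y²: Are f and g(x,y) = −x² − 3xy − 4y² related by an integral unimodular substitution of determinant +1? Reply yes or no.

D₁ = -7, D₂ = -7
f: translate: b→-1 (≡-5 mod 4), so (2,-5,4)→(2,-1,1)
f: flip: (2,-1,1)→(1,1,2)
f: reduced (well bottom): (1,1,2) with a≤c, −a<b≤a
g is negative-definite; reduce −g:
−g: translate: b→1 (≡3 mod 2), so (1,3,4)→(1,1,2)
−g: reduced (well bottom): (1,1,2) with a≤c, −a<b≤a
flip sign back: reduced form of g is (-1,-1,-2)
reduced forms (1, 1, 2) vs (-1, -1, -2) ⇒ inequivalent

no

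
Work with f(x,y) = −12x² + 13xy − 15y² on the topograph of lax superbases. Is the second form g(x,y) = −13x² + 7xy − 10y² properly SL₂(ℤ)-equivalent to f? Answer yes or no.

D₁ = -551, D₂ = -471
discriminants differ ⇒ not SL₂(ℤ)-equivalent

no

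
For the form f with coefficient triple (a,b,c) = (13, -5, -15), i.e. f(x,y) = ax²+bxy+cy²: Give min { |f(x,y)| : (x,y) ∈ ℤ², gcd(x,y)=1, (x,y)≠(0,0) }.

descent: ρ → (-15,5,13)  [lands on river]
river: ρ → (13,21,-7)
river: ρ → (-7,21,13)
river: ρ → (13,5,-15)
river: ρ → (-15,25,3)
river: ρ → (3,23,-23)
river: ρ → (-23,23,3)
river: ρ → (3,25,-15)
closes: descent 1, river 8
min |a| on river = 3

3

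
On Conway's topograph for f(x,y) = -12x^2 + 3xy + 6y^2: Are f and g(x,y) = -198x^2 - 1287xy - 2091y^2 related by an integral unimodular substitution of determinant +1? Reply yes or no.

D₁ = 297, D₂ = 297
river cycle of f (length 4): (6, 9, -9), (-9, 9, 6), (6, 15, -3), (-3, 15, 6)
river cycle of g (length 4): (6, 9, -9), (-9, 9, 6), (6, 15, -3), (-3, 15, 6)
cycles coincide ⇒ equivalent

yes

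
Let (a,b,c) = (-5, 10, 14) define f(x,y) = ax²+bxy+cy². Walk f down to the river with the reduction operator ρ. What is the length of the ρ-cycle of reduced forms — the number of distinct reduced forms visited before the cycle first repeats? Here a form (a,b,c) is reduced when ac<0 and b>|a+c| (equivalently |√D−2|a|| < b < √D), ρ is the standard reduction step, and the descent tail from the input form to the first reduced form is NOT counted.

D = 380, ⌊√D⌋ = 19
river: ρ → (14,18,-1)
river: ρ → (-1,18,14)
river: ρ → (14,10,-5)
river: ρ → (-5,10,14)
ρ-cycle length = 4 (tail of 0 descent steps not counted)

4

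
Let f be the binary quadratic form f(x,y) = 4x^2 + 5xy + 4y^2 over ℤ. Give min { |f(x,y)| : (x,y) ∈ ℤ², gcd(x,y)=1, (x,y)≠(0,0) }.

translate: b→-3 (≡5 mod 8), so (4,5,4)→(4,-3,3)
flip: (4,-3,3)→(3,3,4)
reduced (well bottom): (3,3,4) with a≤c, −a<b≤a
well minimum = a = 3

3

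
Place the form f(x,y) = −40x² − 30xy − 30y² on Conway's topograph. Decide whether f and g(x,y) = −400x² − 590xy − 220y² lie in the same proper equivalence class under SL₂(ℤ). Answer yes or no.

D₁ = -3900, D₂ = -3900
f is negative-definite; reduce −f:
−f: flip: (40,30,30)→(30,-30,40)
−f: translate: b→30 (≡-30 mod 60), so (30,-30,40)→(30,30,40)
−f: reduced (well bottom): (30,30,40) with a≤c, −a<b≤a
flip sign back: reduced form of f is (-30,-30,-40)
g is negative-definite; reduce −g:
−g: translate: b→-210 (≡590 mod 800), so (400,590,220)→(400,-210,30)
−g: flip: (400,-210,30)→(30,210,400)
−g: translate: b→30 (≡210 mod 60), so (30,210,400)→(30,30,40)
−g: reduced (well bottom): (30,30,40) with a≤c, −a<b≤a
flip sign back: reduced form of g is (-30,-30,-40)
reduced forms (-30, -30, -40) vs (-30, -30, -40) ⇒ equivalent

yes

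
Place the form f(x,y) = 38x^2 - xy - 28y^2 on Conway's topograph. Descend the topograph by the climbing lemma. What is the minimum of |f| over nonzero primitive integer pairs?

descent: ρ → (-28,57,9)  [lands on river]
river: ρ → (9,51,-46)
river: ρ → (-46,41,14)
river: ρ → (14,43,-43)
river: ρ → (-43,43,14)
river: ρ → (14,41,-46)
river: ρ → (-46,51,9)
river: ρ → (9,57,-28)
river: ρ → (-28,55,11)
river: ρ → (11,55,-28)
closes: descent 1, river 10
min |a| on river = 9

9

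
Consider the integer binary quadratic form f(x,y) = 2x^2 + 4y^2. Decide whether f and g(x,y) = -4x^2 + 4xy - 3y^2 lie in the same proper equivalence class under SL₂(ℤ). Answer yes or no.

D₁ = -32, D₂ = -32
f: reduced (well bottom): (2,0,4) with a≤c, −a<b≤a
g is negative-definite; reduce −g:
−g: translate: b→4 (≡-4 mod 8), so (4,-4,3)→(4,4,3)
−g: flip: (4,4,3)→(3,-4,4)
−g: translate: b→2 (≡-4 mod 6), so (3,-4,4)→(3,2,3)
−g: reduced (well bottom): (3,2,3) with a≤c, −a<b≤a
flip sign back: reduced form of g is (-3,-2,-3)
reduced forms (2, 0, 4) vs (-3, -2, -3) ⇒ inequivalent

no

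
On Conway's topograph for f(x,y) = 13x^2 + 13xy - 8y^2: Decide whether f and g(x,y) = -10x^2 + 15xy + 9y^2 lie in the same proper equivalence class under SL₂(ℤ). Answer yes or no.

D₁ = 585, D₂ = 585
river cycle of f (length 10): (-8, 19, 7), (7, 23, -2), (-2, 21, 18), (18, 15, -5), (-5, 15, 18), (18, 21, -2), (-2, 23, 7), (7, 19, -8), (-8, 13, 13), (13, 13, -8)
river cycle of g (length 12): (9, 21, -4), (-4, 19, 14), (14, 9, -9), (-9, 9, 14), (14, 19, -4), (-4, 21, 9), (9, 15, -10), (-10, 5, 14), (14, 23, -1), (-1, 23, 14), … (2 more)
cycles differ ⇒ inequivalent

no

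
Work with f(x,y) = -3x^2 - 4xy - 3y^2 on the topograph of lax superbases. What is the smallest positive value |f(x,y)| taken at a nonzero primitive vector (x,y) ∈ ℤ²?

translate: b→-2 (≡4 mod 6), so (3,4,3)→(3,-2,2)
flip: (3,-2,2)→(2,2,3)
reduced (well bottom): (2,2,3) with a≤c, −a<b≤a
well minimum |f| = |-2| = 2 (negative-definite)

2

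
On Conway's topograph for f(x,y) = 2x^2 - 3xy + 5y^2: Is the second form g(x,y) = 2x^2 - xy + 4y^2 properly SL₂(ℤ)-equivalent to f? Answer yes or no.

D₁ = -31, D₂ = -31
f: translate: b→1 (≡-3 mod 4), so (2,-3,5)→(2,1,4)
f: reduced (well bottom): (2,1,4) with a≤c, −a<b≤a
g: reduced (well bottom): (2,-1,4) with a≤c, −a<b≤a
reduced forms (2, 1, 4) vs (2, -1, 4) ⇒ inequivalent

no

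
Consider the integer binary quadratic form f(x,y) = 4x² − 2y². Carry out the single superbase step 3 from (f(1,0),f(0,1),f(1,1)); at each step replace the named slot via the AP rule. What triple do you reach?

start (4,-2,2) = (f(1,0),f(0,1),f(1,1))
replace slot 3: 2·(4+(-2)) − 2 = 2 → (4,-2,2)

4,-2,2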